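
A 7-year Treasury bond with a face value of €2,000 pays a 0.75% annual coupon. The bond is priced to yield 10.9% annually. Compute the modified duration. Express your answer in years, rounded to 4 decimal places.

Periodic yield y = 0.109. First find Macaulay duration:
  t   CF        PV=CF/(1+0.109)^t    t·PV
  1        15.00        13.5257        13.5257
  2        15.00        12.1963        24.3926
  3        15.00        10.9976        32.9927
  4        15.00         9.9167        39.6666
  5        15.00         8.9420        44.7099
  6        15.00         8.0631        48.3786
  7     2,015.00       976.6843     6,836.7904
  Σ                  1,040.3256     7,040.4565
P = 1,040.3256; Macaulay duration = 7,040.4565 / 1,040.3256 = 6.76755 years.
Modified duration = D_Mac / (1 + y) = 6.76755 / 1.109 = 6.10239 years.

6.1024 years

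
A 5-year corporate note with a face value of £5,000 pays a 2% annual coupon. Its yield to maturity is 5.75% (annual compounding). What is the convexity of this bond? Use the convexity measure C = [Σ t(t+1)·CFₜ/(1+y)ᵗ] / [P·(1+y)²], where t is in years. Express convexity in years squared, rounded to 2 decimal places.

25.31

With y = 0.0575:
  t   CF        PV=CF/(1+0.0575)^t    t·PV        t(t+1)·PV
  1       100.00        94.5626        94.5626         189.1253
  2       100.00        89.4209       178.8419         536.5257
  3       100.00        84.5588       253.6764       1,014.7057
  4       100.00        79.9611       319.8442       1,599.2210
  5     5,100.00     3,856.2777    19,281.3883     115,688.3296
  Σ                  4,204.7811    20,128.3134     119,027.9074
P = 4,204.7811.
Convexity = Σ t(t+1)·PV / [P·(1+y)²] = 119,027.9074 / (4,204.7811 × 1.118306) = 25.31306.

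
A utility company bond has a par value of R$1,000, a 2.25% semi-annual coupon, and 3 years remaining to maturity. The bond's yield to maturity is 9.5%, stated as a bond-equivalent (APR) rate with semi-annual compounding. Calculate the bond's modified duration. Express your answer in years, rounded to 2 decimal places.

2.78 years

Periodic yield y = 0.0475. First find Macaulay duration:
  t   CF        PV=CF/(1+0.0475)^t    t·PV
  1        11.25        10.7399        10.7399
  2        11.25        10.2528        20.5057
  3        11.25         9.7879        29.3638
  4        11.25         9.3441        37.3763
  5        11.25         8.9204        44.6018
  6     1,011.25       765.4809     4,592.8853
  Σ                    814.5259     4,735.4727
P = 814.5259; Macaulay duration = 4,735.4727 / 814.5259 = 5.81378 half-year periods = 2.90689 years.
Modified duration = D_Mac / (1 + y) = 2.90689 / 1.0475 = 2.77507 years.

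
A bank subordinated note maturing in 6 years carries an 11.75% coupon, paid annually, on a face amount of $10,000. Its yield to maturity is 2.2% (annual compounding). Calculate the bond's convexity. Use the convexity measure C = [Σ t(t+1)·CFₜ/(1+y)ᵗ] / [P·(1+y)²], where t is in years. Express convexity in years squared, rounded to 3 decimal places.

With y = 0.022:
  t   CF        PV=CF/(1+0.022)^t    t·PV        t(t+1)·PV
  1     1,175.00     1,149.7065     1,149.7065       2,299.4129
  2     1,175.00     1,124.9574     2,249.9148       6,749.7444
  3     1,175.00     1,100.7411     3,302.2233      13,208.8931
  4     1,175.00     1,077.0461     4,308.1843      21,540.9216
  5     1,175.00     1,053.8611     5,269.3057      31,615.8340
  6    11,175.00     9,807.1351    58,842.8105     411,899.6732
  Σ                 15,313.4472    75,122.1450     487,314.4791
P = 15,313.4472.
Convexity = Σ t(t+1)·PV / [P·(1+y)²] = 487,314.4791 / (15,313.4472 × 1.044484) = 30.46734.

30.467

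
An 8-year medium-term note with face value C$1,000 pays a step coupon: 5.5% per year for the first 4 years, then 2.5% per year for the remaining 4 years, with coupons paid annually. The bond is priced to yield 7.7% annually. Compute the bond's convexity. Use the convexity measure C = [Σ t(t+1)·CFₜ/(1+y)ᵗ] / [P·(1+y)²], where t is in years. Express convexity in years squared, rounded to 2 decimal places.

With y = 0.077:
  t   CF        PV=CF/(1+0.077)^t    t·PV        t(t+1)·PV
  1        55.00        51.0678        51.0678         102.1356
  2        55.00        47.4167        94.8334         284.5002
  3        55.00        44.0266       132.0799         528.3197
  4        55.00        40.8790       163.5159         817.5793
  5        25.00        17.2529        86.2644         517.5863
  6        25.00        16.0194        96.1163         672.8141
  7        25.00        14.8741       104.1186         832.9484
  8     1,025.00       566.2370     4,529.8959      40,769.0635
  Σ                    797.7734     5,257.8921      44,524.9470
P = 797.7734.
Convexity = Σ t(t+1)·PV / [P·(1+y)²] = 44,524.9470 / (797.7734 × 1.159929) = 48.11632.

48.12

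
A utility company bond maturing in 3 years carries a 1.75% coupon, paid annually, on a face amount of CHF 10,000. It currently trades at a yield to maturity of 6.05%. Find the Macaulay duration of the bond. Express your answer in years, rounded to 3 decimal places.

Periodic yield y = 0.0605. Discount each cash flow and weight by its year:
  t   CF        PV=CF/(1+0.0605)^t    t·PV
  1       175.00       165.0165       165.0165
  2       175.00       155.6025       311.2051
  3    10,175.00     8,531.0483    25,593.1448
  Σ                  8,851.6673    26,069.3664
Price P = Σ PV = 8,851.6673.
Macaulay duration = Σ(t·PV) / P = 26,069.3664 / 8,851.6673 = 2.94514 years.

2.945 years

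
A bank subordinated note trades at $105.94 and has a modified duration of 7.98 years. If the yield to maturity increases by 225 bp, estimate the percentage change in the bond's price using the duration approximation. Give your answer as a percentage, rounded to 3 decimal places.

Duration approximation: ΔP/P ≈ -D_mod · Δy = -7.98 × (+0.0225) = -0.179550.
As a percentage: -17.9550%.

-17.955%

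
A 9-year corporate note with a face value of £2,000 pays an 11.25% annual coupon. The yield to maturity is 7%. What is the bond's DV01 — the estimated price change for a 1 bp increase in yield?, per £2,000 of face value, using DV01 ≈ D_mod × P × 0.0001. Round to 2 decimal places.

£1.54

Periodic yield y = 0.07.
  t   CF        PV=CF/(1+0.07)^t    t·PV
  1       225.00       210.2804       210.2804
  2       225.00       196.5237       393.0474
  3       225.00       183.6670       551.0011
  4       225.00       171.6514       686.6057
  5       225.00       160.4219       802.1095
  6       225.00       149.9270       899.5620
  7       225.00       140.1187       980.8308
  8       225.00       130.9520     1,047.6164
  9     2,225.00     1,210.2526    10,892.2732
  Σ                  2,553.7947    16,463.3264
P = 2,553.7947; D_Mac = 6.44661 yrs; D_mod = 6.02487 yrs.
DV01 ≈ 6.02487 × 2,553.7947 × 0.0001 = 1.538629.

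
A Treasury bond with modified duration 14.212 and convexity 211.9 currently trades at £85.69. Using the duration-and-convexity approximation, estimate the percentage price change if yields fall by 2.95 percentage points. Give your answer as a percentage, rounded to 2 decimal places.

Duration effect: -D_mod·Δy = -14.212 × (-0.0295) = +0.419254
Convexity effect: ½·C·(Δy)² = 0.5 × 211.9 × (-0.0295)² = +0.0922029875
ΔP/P ≈ +0.419254 + 0.0922029875 = +0.5114569875
= +51.14569875%.

+51.15%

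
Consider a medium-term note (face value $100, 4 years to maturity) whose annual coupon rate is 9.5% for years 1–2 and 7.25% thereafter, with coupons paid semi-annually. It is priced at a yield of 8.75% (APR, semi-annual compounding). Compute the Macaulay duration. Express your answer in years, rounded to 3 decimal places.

Periodic yield y = 0.04375. Discount each cash flow and weight by its period:
  t   CF        PV=CF/(1+0.04375)^t    t·PV
  1        4.750         4.5509         4.5509
  2        4.750         4.3601         8.7203
  3        4.750         4.1774        12.5321
  4        4.750         4.0023        16.0091
  5        3.625         2.9263        14.6317
  6        3.625         2.8037        16.8221
  7        3.625         2.6862        18.8032
  8      103.625        73.5686       588.5490
  Σ                     99.0755       680.6184
Price P = Σ PV = 99.0755.
Macaulay duration = Σ(t·PV) / P = 680.6184 / 99.0755 = 6.86969 half-year periods.
In years: 6.86969 / 2 = 3.43485 years.

3.435 years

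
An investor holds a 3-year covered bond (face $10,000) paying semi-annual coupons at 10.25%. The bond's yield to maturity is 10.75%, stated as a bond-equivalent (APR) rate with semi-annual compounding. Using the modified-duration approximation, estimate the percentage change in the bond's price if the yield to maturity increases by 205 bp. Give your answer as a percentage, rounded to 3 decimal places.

Periodic yield y = 0.05375. Modified duration first:
  t   CF        PV=CF/(1+0.05375)^t    t·PV
  1       512.50       486.3582       486.3582
  2       512.50       461.5499       923.0999
  3       512.50       438.0071     1,314.0212
  4       512.50       415.6651     1,662.6602
  5       512.50       394.4627     1,972.3134
  6    10,512.50     7,678.5724    46,071.4343
  Σ                  9,874.6154    52,429.8873
P = 9,874.6154; D_Mac = 5.30956 half-year periods = 2.65478 yrs; D_mod = 2.65478/(1+0.05375) = 2.51937 yrs.
ΔP/P ≈ -D_mod · Δy = -2.51937 × (+0.0205) = -0.051647 = -5.1647%.

-5.165%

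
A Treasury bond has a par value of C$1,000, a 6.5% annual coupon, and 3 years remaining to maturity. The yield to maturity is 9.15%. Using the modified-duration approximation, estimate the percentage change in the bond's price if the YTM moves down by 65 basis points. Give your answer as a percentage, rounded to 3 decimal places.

+1.676%

Periodic yield y = 0.0915. Modified duration first:
  t   CF        PV=CF/(1+0.0915)^t    t·PV
  1        65.00        59.5511        59.5511
  2        65.00        54.5589       109.1179
  3     1,065.00       818.9896     2,456.9688
  Σ                    933.0996     2,625.6377
P = 933.0996; D_Mac = 2.81389 yrs; D_mod = 2.81389/(1+0.0915) = 2.57800 yrs.
ΔP/P ≈ -D_mod · Δy = -2.57800 × (-0.0065) = +0.016757 = +1.6757%.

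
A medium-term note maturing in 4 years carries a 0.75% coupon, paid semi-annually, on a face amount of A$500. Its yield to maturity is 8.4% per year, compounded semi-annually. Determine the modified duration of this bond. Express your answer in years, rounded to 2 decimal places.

3.78 years

Periodic yield y = 0.042. First find Macaulay duration:
  t   CF        PV=CF/(1+0.042)^t    t·PV
  1        1.875         1.7994         1.7994
  2        1.875         1.7269         3.4538
  3        1.875         1.6573         4.9719
  4        1.875         1.5905         6.3620
  5        1.875         1.5264         7.6319
  6        1.875         1.4649         8.7891
  7        1.875         1.4058         9.8407
  8      501.875       361.1219     2,888.9751
  Σ                    372.2930     2,931.8238
P = 372.2930; Macaulay duration = 2,931.8238 / 372.2930 = 7.87504 half-year periods = 3.93752 years.
Modified duration = D_Mac / (1 + y) = 3.93752 / 1.042 = 3.77881 years.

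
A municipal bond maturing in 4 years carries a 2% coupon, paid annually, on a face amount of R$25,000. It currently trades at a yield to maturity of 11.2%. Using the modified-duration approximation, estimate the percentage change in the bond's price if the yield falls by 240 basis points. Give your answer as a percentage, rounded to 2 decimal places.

+8.33%

Periodic yield y = 0.112. Modified duration first:
  t   CF        PV=CF/(1+0.112)^t    t·PV
  1       500.00       449.6403       449.6403
  2       500.00       404.3528       808.7056
  3       500.00       363.6266     1,090.8798
  4    25,500.00    16,677.1191    66,708.4766
  Σ                 17,894.7388    69,057.7022
P = 17,894.7388; D_Mac = 3.85911 yrs; D_mod = 3.85911/(1+0.112) = 3.47042 yrs.
ΔP/P ≈ -D_mod · Δy = -3.47042 × (-0.024) = +0.083290 = +8.3290%.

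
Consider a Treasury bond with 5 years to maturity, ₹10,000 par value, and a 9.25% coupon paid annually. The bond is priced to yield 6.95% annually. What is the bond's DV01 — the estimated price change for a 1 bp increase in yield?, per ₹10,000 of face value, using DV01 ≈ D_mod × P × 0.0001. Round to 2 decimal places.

Periodic yield y = 0.0695.
  t   CF        PV=CF/(1+0.0695)^t    t·PV
  1       925.00       864.8901       864.8901
  2       925.00       808.6864     1,617.3729
  3       925.00       756.1350     2,268.4051
  4       925.00       706.9986     2,827.9946
  5    10,925.00     7,807.5990    39,037.9951
  Σ                 10,944.3093    46,616.6578
P = 10,944.3093; D_Mac = 4.25944 yrs; D_mod = 3.98265 yrs.
DV01 ≈ 3.98265 × 10,944.3093 × 0.0001 = 4.358734.

₹4.36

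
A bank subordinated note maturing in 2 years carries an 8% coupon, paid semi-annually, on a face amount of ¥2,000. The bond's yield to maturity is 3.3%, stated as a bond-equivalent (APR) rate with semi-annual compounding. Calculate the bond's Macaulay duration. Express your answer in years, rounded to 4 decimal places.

Periodic yield y = 0.0165. Discount each cash flow and weight by its period:
  t   CF        PV=CF/(1+0.0165)^t    t·PV
  1        80.00        78.7014        78.7014
  2        80.00        77.4239       154.8479
  3        80.00        76.1672       228.5015
  4     2,080.00     1,948.2012     7,792.8047
  Σ                  2,180.4937     8,254.8555
Price P = Σ PV = 2,180.4937.
Macaulay duration = Σ(t·PV) / P = 8,254.8555 / 2,180.4937 = 3.78577 half-year periods.
In years: 3.78577 / 2 = 1.89289 years.

1.8929 years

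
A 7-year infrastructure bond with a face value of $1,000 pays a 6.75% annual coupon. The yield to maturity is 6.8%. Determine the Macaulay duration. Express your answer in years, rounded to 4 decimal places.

5.8017 years

Periodic yield y = 0.068. Discount each cash flow and weight by its year:
  t   CF        PV=CF/(1+0.068)^t    t·PV
  1        67.50        63.2022        63.2022
  2        67.50        59.1781       118.3563
  3        67.50        55.4102       166.2307
  4        67.50        51.8822       207.5290
  5        67.50        48.5789       242.8944
  6        67.50        45.4858       272.9151
  7     1,067.50       673.5489     4,714.8421
  Σ                    997.2865     5,785.9698
Price P = Σ PV = 997.2865.
Macaulay duration = Σ(t·PV) / P = 5,785.9698 / 997.2865 = 5.80171 years.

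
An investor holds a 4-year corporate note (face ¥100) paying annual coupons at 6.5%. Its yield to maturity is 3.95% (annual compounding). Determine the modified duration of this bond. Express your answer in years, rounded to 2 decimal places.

3.53 years

Periodic yield y = 0.0395. First find Macaulay duration:
  t   CF        PV=CF/(1+0.0395)^t    t·PV
  1         6.50         6.2530         6.2530
  2         6.50         6.0154        12.0308
  3         6.50         5.7868        17.3605
  4       106.50        91.2119       364.8477
  Σ                    109.2672       400.4920
P = 109.2672; Macaulay duration = 400.4920 / 109.2672 = 3.66525 years.
Modified duration = D_Mac / (1 + y) = 3.66525 / 1.0395 = 3.52598 years.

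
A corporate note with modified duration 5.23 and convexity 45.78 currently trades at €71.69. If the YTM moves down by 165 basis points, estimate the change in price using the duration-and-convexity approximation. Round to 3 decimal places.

+€6.633

Duration effect: -D_mod·Δy = -5.23 × (-0.0165) = +0.086295
Convexity effect: ½·C·(Δy)² = 0.5 × 45.78 × (-0.0165)² = +0.0062318025
ΔP/P ≈ +0.086295 + 0.0062318025 = +0.0925268025
ΔP ≈ 71.69 × (+0.0925268025) = +6.633246471225.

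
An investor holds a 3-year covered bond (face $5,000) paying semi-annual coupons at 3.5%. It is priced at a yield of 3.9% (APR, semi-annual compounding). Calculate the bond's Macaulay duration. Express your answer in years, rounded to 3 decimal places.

Periodic yield y = 0.0195. Discount each cash flow and weight by its period:
  t   CF        PV=CF/(1+0.0195)^t    t·PV
  1        87.50        85.8264        85.8264
  2        87.50        84.1848       168.3696
  3        87.50        82.5746       247.7237
  4        87.50        80.9952       323.9807
  5        87.50        79.4460       397.2299
  6     5,087.50     4,530.8642    27,185.1849
  Σ                  4,943.8911    28,408.3152
Price P = Σ PV = 4,943.8911.
Macaulay duration = Σ(t·PV) / P = 28,408.3152 / 4,943.8911 = 5.74615 half-year periods.
In years: 5.74615 / 2 = 2.87307 years.

2.873 years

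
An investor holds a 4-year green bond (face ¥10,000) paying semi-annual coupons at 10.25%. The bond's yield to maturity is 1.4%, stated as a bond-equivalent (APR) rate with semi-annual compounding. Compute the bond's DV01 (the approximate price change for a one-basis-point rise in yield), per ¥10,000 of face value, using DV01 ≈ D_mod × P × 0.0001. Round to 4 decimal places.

Periodic yield y = 0.007.
  t   CF        PV=CF/(1+0.007)^t    t·PV
  1       512.50       508.9374       508.9374
  2       512.50       505.3996     1,010.7993
  3       512.50       501.8864     1,505.6593
  4       512.50       498.3977     1,993.5906
  5       512.50       494.9331     2,474.6656
  6       512.50       491.4927     2,948.9560
  7       512.50       488.0761     3,416.5330
  8    10,512.50     9,941.9195    79,535.3564
  Σ                 13,431.0426    93,394.4976
P = 13,431.0426; D_Mac = 6.95363 half-year periods = 3.47681 yrs; D_mod = 3.45265 yrs.
DV01 ≈ 3.45265 × 13,431.0426 × 0.0001 = 4.637264.

¥4.6373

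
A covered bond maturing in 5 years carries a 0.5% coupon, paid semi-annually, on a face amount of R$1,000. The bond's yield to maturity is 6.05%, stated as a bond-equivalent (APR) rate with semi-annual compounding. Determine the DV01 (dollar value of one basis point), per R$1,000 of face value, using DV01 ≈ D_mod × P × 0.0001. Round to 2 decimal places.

Periodic yield y = 0.03025.
  t   CF        PV=CF/(1+0.03025)^t    t·PV
  1         2.50         2.4266         2.4266
  2         2.50         2.3553         4.7107
  3         2.50         2.2862         6.8586
  4         2.50         2.2191         8.8762
  5         2.50         2.1539        10.7695
  6         2.50         2.0907        12.5440
  7         2.50         2.0293        14.2049
  8         2.50         1.9697        15.7576
  9         2.50         1.9119        17.2068
  10    1,002.50       744.1460     7,441.4600
  Σ                    763.5886     7,534.8148
P = 763.5886; D_Mac = 9.86764 half-year periods = 4.93382 yrs; D_mod = 4.78895 yrs.
DV01 ≈ 4.78895 × 763.5886 × 0.0001 = 0.365679.

R$0.37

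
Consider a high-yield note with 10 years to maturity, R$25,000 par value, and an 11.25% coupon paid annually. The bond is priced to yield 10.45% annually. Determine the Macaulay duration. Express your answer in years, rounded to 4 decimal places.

Periodic yield y = 0.1045. Discount each cash flow and weight by its year:
  t   CF        PV=CF/(1+0.1045)^t    t·PV
  1     2,812.50     2,546.4011     2,546.4011
  2     2,812.50     2,305.4786     4,610.9572
  3     2,812.50     2,087.3505     6,262.0514
  4     2,812.50     1,889.8601     7,559.4403
  5     2,812.50     1,711.0548     8,555.2742
  6     2,812.50     1,549.1669     9,295.0014
  7     2,812.50     1,402.5957     9,818.1696
  8     2,812.50     1,269.8919    10,159.1356
  9     2,812.50     1,149.7437    10,347.6936
  10   27,812.50    10,293.9683   102,939.6829
  Σ                 26,205.5116   172,093.8072
Price P = Σ PV = 26,205.5116.
Macaulay duration = Σ(t·PV) / P = 172,093.8072 / 26,205.5116 = 6.56708 years.

6.5671 years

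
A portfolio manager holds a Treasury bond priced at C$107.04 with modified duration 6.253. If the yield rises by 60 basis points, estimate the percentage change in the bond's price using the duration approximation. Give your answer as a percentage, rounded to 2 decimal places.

Duration approximation: ΔP/P ≈ -D_mod · Δy = -6.253 × (+0.006) = -0.037518.
As a percentage: -3.7518%.

-3.75%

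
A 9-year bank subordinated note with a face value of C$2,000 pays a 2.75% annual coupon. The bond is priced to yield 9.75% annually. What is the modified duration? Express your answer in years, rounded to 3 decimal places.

Periodic yield y = 0.0975. First find Macaulay duration:
  t   CF        PV=CF/(1+0.0975)^t    t·PV
  1        55.00        50.1139        50.1139
  2        55.00        45.6619        91.3237
  3        55.00        41.6053       124.8160
  4        55.00        37.9092       151.6368
  5        55.00        34.5414       172.7070
  6        55.00        31.4728       188.8369
  7        55.00        28.6768       200.7377
  8        55.00        26.1292       209.0338
  9     2,055.00       889.5514     8,005.9629
  Σ                  1,185.6620     9,195.1688
P = 1,185.6620; Macaulay duration = 9,195.1688 / 1,185.6620 = 7.75530 years.
Modified duration = D_Mac / (1 + y) = 7.75530 / 1.0975 = 7.06634 years.

7.066 years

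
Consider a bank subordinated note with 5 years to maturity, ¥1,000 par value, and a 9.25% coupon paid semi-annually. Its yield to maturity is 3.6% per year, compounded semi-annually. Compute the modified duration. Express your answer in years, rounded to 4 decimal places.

4.1489 years

Periodic yield y = 0.018. First find Macaulay duration:
  t   CF        PV=CF/(1+0.018)^t    t·PV
  1        46.25        45.4322        45.4322
  2        46.25        44.6289        89.2578
  3        46.25        43.8398       131.5194
  4        46.25        43.0646       172.2585
  5        46.25        42.3032       211.5158
  6        46.25        41.5552       249.3310
  7        46.25        40.8204       285.7428
  8        46.25        40.0986       320.7890
  9        46.25        39.3896       354.5065
  10    1,046.25       875.3015     8,753.0154
  Σ                  1,256.4340    10,613.3684
P = 1,256.4340; Macaulay duration = 10,613.3684 / 1,256.4340 = 8.44721 half-year periods = 4.22361 years.
Modified duration = D_Mac / (1 + y) = 4.22361 / 1.018 = 4.14893 years.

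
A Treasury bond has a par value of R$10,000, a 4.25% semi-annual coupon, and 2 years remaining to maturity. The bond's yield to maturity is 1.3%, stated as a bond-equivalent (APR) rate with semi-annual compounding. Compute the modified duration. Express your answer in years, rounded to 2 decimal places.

1.93 years

Periodic yield y = 0.0065. First find Macaulay duration:
  t   CF        PV=CF/(1+0.0065)^t    t·PV
  1       212.50       211.1277       211.1277
  2       212.50       209.7642       419.5284
  3       212.50       208.4095       625.2286
  4    10,212.50     9,951.2343    39,804.9373
  Σ                 10,580.5357    41,060.8220
P = 10,580.5357; Macaulay duration = 41,060.8220 / 10,580.5357 = 3.88079 half-year periods = 1.94039 years.
Modified duration = D_Mac / (1 + y) = 1.94039 / 1.0065 = 1.92786 years.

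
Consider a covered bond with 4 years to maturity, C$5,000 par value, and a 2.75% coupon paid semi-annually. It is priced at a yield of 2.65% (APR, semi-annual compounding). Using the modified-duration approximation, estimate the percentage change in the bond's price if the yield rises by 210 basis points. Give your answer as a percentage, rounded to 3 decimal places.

Periodic yield y = 0.01325. Modified duration first:
  t   CF        PV=CF/(1+0.01325)^t    t·PV
  1        68.75        67.8510        67.8510
  2        68.75        66.9637       133.9274
  3        68.75        66.0880       198.2641
  4        68.75        65.2238       260.8953
  5        68.75        64.3709       321.8545
  6        68.75        63.5291       381.1749
  7        68.75        62.6984       438.8888
  8     5,068.75     4,562.1333    36,497.0665
  Σ                  5,018.8583    38,299.9225
P = 5,018.8583; D_Mac = 7.63120 half-year periods = 3.81560 yrs; D_mod = 3.81560/(1+0.01325) = 3.76571 yrs.
ΔP/P ≈ -D_mod · Δy = -3.76571 × (+0.021) = -0.079080 = -7.9080%.

-7.908%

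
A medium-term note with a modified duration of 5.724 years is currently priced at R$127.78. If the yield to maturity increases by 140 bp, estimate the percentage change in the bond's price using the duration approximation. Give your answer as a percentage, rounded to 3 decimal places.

-8.014%

Duration approximation: ΔP/P ≈ -D_mod · Δy = -5.724 × (+0.014) = -0.080136.
As a percentage: -8.0136%.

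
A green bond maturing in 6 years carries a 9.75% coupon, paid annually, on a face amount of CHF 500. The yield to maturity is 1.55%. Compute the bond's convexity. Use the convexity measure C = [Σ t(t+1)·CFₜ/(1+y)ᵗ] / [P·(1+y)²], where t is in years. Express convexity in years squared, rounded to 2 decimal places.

With y = 0.0155:
  t   CF        PV=CF/(1+0.0155)^t    t·PV        t(t+1)·PV
  1        48.75        48.0059        48.0059          96.0118
  2        48.75        47.2732        94.5463         283.6390
  3        48.75        46.5516       139.6549         558.6195
  4        48.75        45.8411       183.3643         916.8217
  5        48.75        45.1414       225.7070       1,354.2419
  6       548.75       500.3743     3,002.2456      21,015.7192
  Σ                    733.1875     3,693.5241      24,225.0532
P = 733.1875.
Convexity = Σ t(t+1)·PV / [P·(1+y)²] = 24,225.0532 / (733.1875 × 1.031240) = 32.03980.

32.04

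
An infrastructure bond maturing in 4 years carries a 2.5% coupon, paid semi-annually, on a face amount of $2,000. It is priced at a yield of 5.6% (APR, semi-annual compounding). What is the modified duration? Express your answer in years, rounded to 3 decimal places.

3.715 years

Periodic yield y = 0.028. First find Macaulay duration:
  t   CF        PV=CF/(1+0.028)^t    t·PV
  1        25.00        24.3191        24.3191
  2        25.00        23.6567        47.3134
  3        25.00        23.0123        69.0370
  4        25.00        22.3855        89.5422
  5        25.00        21.7758       108.8791
  6        25.00        21.1827       127.0962
  7        25.00        20.6057       144.2402
  8     2,025.00     1,623.6040    12,988.8319
  Σ                  1,780.5419    13,599.2590
P = 1,780.5419; Macaulay duration = 13,599.2590 / 1,780.5419 = 7.63771 half-year periods = 3.81885 years.
Modified duration = D_Mac / (1 + y) = 3.81885 / 1.028 = 3.71484 years.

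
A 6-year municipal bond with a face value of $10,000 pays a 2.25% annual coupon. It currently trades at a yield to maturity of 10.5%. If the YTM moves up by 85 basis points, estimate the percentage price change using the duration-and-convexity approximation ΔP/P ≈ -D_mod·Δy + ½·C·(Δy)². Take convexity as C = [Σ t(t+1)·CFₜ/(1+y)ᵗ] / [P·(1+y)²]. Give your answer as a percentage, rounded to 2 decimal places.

With y = 0.105:
  t   CF        PV=CF/(1+0.105)^t    t·PV        t(t+1)·PV
  1       225.00       203.6199       203.6199         407.2398
  2       225.00       184.2714       368.5428       1,105.6285
  3       225.00       166.7615       500.2844       2,001.1375
  4       225.00       150.9153       603.6614       3,018.3069
  5       225.00       136.5750       682.8749       4,097.2492
  6    10,225.00     5,616.8089    33,700.8534     235,905.9740
  Σ                  6,458.9520    36,059.8368     246,535.5360
P = 6,458.9520; D_Mac = 5.58292 yrs; D_mod = 5.05242 yrs; C = 31.26028.
Duration effect: -5.05242 × (+0.0085) = -0.042946
Convexity effect: 0.5 × 31.26028 × (0.0085)² = +0.0011293
ΔP/P ≈ -0.042946 + 0.0011293 = -0.041816 = -4.1816%.

-4.18%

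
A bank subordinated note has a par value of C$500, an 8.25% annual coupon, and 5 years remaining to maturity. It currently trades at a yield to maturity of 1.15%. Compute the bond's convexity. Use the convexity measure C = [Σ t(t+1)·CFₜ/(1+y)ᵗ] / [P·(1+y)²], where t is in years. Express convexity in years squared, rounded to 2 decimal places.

24.63

With y = 0.0115:
  t   CF        PV=CF/(1+0.0115)^t    t·PV        t(t+1)·PV
  1        41.25        40.7810        40.7810          81.5620
  2        41.25        40.3174        80.6347         241.9042
  3        41.25        39.8590       119.5770         478.3079
  4        41.25        39.4058       157.6233         788.1165
  5       541.25       511.1737     2,555.8683      15,335.2100
  Σ                    671.5369     2,954.4844      16,925.1006
P = 671.5369.
Convexity = Σ t(t+1)·PV / [P·(1+y)²] = 16,925.1006 / (671.5369 × 1.023132) = 24.63370.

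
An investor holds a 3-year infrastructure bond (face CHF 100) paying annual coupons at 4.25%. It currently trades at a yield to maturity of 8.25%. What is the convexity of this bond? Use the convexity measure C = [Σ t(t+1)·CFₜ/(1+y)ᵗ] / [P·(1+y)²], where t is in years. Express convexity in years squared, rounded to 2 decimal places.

9.66

With y = 0.0825:
  t   CF        PV=CF/(1+0.0825)^t    t·PV        t(t+1)·PV
  1         4.25         3.9261         3.9261           7.8522
  2         4.25         3.6269         7.2538          21.7613
  3       104.25        82.1850       246.5549         986.2195
  Σ                     89.7379       257.7347       1,015.8330
P = 89.7379.
Convexity = Σ t(t+1)·PV / [P·(1+y)²] = 1,015.8330 / (89.7379 × 1.171806) = 9.66030.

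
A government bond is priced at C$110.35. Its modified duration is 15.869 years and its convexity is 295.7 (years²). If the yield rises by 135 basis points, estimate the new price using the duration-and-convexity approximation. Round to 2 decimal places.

C$89.68

Duration effect: -D_mod·Δy = -15.869 × (+0.0135) = -0.2142315
Convexity effect: ½·C·(Δy)² = 0.5 × 295.7 × (0.0135)² = +0.0269456625
ΔP/P ≈ -0.2142315 + 0.0269456625 = -0.1872858375
New price ≈ 110.35 × (1 - 0.1872858375) = 89.683007831875.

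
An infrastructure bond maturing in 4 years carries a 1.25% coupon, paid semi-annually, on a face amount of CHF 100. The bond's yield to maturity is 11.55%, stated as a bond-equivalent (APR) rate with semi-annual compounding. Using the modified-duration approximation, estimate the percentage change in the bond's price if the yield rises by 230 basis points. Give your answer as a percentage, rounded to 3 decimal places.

-8.459%

Periodic yield y = 0.05775. Modified duration first:
  t   CF        PV=CF/(1+0.05775)^t    t·PV
  1        0.625         0.5909         0.5909
  2        0.625         0.5586         1.1172
  3        0.625         0.5281         1.5844
  4        0.625         0.4993         1.9971
  5        0.625         0.4720         2.3601
  6        0.625         0.4463         2.6775
  7        0.625         0.4219         2.9532
  8      100.625        64.2158       513.7261
  Σ                     67.7328       527.0065
P = 67.7328; D_Mac = 7.78067 half-year periods = 3.89033 yrs; D_mod = 3.89033/(1+0.05775) = 3.67793 yrs.
ΔP/P ≈ -D_mod · Δy = -3.67793 × (+0.023) = -0.084592 = -8.4592%.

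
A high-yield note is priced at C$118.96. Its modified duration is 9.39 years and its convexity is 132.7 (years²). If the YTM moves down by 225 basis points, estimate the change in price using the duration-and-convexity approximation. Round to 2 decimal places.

+C$29.13

Duration effect: -D_mod·Δy = -9.39 × (-0.0225) = +0.211275
Convexity effect: ½·C·(Δy)² = 0.5 × 132.7 × (-0.0225)² = +0.0335896875
ΔP/P ≈ +0.211275 + 0.0335896875 = +0.2448646875
ΔP ≈ 118.96 × (+0.2448646875) = +29.129103225.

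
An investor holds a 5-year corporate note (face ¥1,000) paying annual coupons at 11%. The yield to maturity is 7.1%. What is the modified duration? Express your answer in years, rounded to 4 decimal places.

Periodic yield y = 0.071. First find Macaulay duration:
  t   CF        PV=CF/(1+0.071)^t    t·PV
  1       110.00       102.7077       102.7077
  2       110.00        95.8989       191.7979
  3       110.00        89.5415       268.6244
  4       110.00        83.6055       334.4220
  5     1,110.00       787.7268     3,938.6340
  Σ                  1,159.4805     4,836.1860
P = 1,159.4805; Macaulay duration = 4,836.1860 / 1,159.4805 = 4.17099 years.
Modified duration = D_Mac / (1 + y) = 4.17099 / 1.071 = 3.89449 years.

3.8945 years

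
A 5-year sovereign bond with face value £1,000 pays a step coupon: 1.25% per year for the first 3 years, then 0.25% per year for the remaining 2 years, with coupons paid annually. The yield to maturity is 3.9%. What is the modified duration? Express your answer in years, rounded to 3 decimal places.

Periodic yield y = 0.039. First find Macaulay duration:
  t   CF        PV=CF/(1+0.039)^t    t·PV
  1        12.50        12.0308        12.0308
  2        12.50        11.5792        23.1584
  3        12.50        11.1446        33.4337
  4         2.50         2.1452         8.5810
  5     1,002.50       827.9548     4,139.7741
  Σ                    864.8547     4,216.9781
P = 864.8547; Macaulay duration = 4,216.9781 / 864.8547 = 4.87594 years.
Modified duration = D_Mac / (1 + y) = 4.87594 / 1.039 = 4.69291 years.

4.693 years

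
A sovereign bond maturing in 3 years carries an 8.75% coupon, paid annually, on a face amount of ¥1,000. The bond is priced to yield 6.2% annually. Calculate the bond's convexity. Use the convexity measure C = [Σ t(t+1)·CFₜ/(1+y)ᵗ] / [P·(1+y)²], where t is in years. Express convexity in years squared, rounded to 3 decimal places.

With y = 0.062:
  t   CF        PV=CF/(1+0.062)^t    t·PV        t(t+1)·PV
  1        87.50        82.3917        82.3917         164.7834
  2        87.50        77.5817       155.1633         465.4899
  3     1,087.50       907.9370     2,723.8110      10,895.2440
  Σ                  1,067.9104     2,961.3660      11,525.5174
P = 1,067.9104.
Convexity = Σ t(t+1)·PV / [P·(1+y)²] = 11,525.5174 / (1,067.9104 × 1.127844) = 9.56922.

9.569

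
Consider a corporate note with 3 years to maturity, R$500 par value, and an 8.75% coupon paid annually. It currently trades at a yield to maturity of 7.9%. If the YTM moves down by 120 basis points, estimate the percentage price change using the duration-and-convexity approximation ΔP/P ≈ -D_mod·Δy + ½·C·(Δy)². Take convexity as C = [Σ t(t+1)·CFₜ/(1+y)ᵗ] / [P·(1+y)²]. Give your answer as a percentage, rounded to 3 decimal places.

With y = 0.079:
  t   CF        PV=CF/(1+0.079)^t    t·PV        t(t+1)·PV
  1        43.75        40.5468        40.5468          81.0936
  2        43.75        37.5781        75.1563         225.4688
  3       543.75       432.8475     1,298.5426       5,194.1703
  Σ                    510.9725     1,414.2456       5,500.7327
P = 510.9725; D_Mac = 2.76775 yrs; D_mod = 2.56511 yrs; C = 9.24656.
Duration effect: -2.56511 × (-0.012) = +0.030781
Convexity effect: 0.5 × 9.24656 × (-0.012)² = +0.0006658
ΔP/P ≈ +0.030781 + 0.0006658 = +0.031447 = +3.1447%.

+3.145%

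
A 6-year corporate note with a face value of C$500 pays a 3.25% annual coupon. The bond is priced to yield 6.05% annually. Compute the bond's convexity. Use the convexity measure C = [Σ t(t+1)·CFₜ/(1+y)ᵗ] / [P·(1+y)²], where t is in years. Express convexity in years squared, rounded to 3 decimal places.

33.283

With y = 0.0605:
  t   CF        PV=CF/(1+0.0605)^t    t·PV        t(t+1)·PV
  1        16.25        15.3230        15.3230          30.6459
  2        16.25        14.4488        28.8976          86.6928
  3        16.25        13.6245        40.8736         163.4943
  4        16.25        12.8473        51.3891         256.9453
  5        16.25        12.1143        60.5717         363.4304
  6       516.25       362.9076     2,177.4454      15,242.1179
  Σ                    431.2655     2,374.5004      16,143.3267
P = 431.2655.
Convexity = Σ t(t+1)·PV / [P·(1+y)²] = 16,143.3267 / (431.2655 × 1.124660) = 33.28335.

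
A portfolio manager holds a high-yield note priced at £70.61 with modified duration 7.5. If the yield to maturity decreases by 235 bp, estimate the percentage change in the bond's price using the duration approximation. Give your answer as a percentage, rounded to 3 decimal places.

Duration approximation: ΔP/P ≈ -D_mod · Δy = -7.5 × (-0.0235) = +0.176250.
As a percentage: +17.6250%.

+17.625%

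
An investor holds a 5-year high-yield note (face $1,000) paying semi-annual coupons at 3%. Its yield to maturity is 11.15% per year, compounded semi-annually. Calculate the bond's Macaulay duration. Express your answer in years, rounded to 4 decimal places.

Periodic yield y = 0.05575. Discount each cash flow and weight by its period:
  t   CF        PV=CF/(1+0.05575)^t    t·PV
  1        15.00        14.2079        14.2079
  2        15.00        13.4576        26.9153
  3        15.00        12.7470        38.2410
  4        15.00        12.0739        48.2955
  5        15.00        11.4363        57.1815
  6        15.00        10.8324        64.9944
  7        15.00        10.2604        71.8227
  8        15.00         9.7186        77.7486
  9        15.00         9.2054        82.8484
  10    1,015.00       590.0043     5,900.0425
  Σ                    693.9437     6,382.2978
Price P = Σ PV = 693.9437.
Macaulay duration = Σ(t·PV) / P = 6,382.2978 / 693.9437 = 9.19714 half-year periods.
In years: 9.19714 / 2 = 4.59857 years.

4.5986 years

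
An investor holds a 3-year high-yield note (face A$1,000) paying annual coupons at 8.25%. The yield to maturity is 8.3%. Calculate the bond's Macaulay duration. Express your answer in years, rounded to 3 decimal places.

Periodic yield y = 0.083. Discount each cash flow and weight by its year:
  t   CF        PV=CF/(1+0.083)^t    t·PV
  1        82.50        76.1773        76.1773
  2        82.50        70.3391       140.6783
  3     1,082.50       852.2020     2,556.6059
  Σ                    998.7184     2,773.4615
Price P = Σ PV = 998.7184.
Macaulay duration = Σ(t·PV) / P = 2,773.4615 / 998.7184 = 2.77702 years.

2.777 years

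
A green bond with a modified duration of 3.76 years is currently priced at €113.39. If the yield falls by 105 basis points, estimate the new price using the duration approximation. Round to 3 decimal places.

€117.867

Duration approximation: ΔP/P ≈ -D_mod · Δy = -3.76 × (-0.0105) = +0.039480.
New price ≈ 113.39 × (1 + 0.039480) = 117.8666372.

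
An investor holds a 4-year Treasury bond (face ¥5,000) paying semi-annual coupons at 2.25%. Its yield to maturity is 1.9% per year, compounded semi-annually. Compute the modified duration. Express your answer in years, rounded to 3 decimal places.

Periodic yield y = 0.0095. First find Macaulay duration:
  t   CF        PV=CF/(1+0.0095)^t    t·PV
  1        56.25        55.7207        55.7207
  2        56.25        55.1963       110.3926
  3        56.25        54.6769       164.0306
  4        56.25        54.1623       216.6493
  5        56.25        53.6526       268.2631
  6        56.25        53.1477       318.8863
  7        56.25        52.6476       368.5329
  8     5,056.25     4,687.8958    37,503.1666
  Σ                  5,067.0998    39,005.6420
P = 5,067.0998; Macaulay duration = 39,005.6420 / 5,067.0998 = 7.69782 half-year periods = 3.84891 years.
Modified duration = D_Mac / (1 + y) = 3.84891 / 1.0095 = 3.81269 years.

3.813 years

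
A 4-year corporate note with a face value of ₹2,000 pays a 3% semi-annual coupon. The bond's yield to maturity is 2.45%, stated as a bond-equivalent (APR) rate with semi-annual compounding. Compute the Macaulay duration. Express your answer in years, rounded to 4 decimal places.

3.8016 years

Periodic yield y = 0.01225. Discount each cash flow and weight by its period:
  t   CF        PV=CF/(1+0.01225)^t    t·PV
  1        30.00        29.6369        29.6369
  2        30.00        29.2783        58.5566
  3        30.00        28.9240        86.7719
  4        30.00        28.5739       114.2958
  5        30.00        28.2281       141.1407
  6        30.00        27.8865       167.3192
  7        30.00        27.5491       192.8434
  8     2,030.00     1,841.5934    14,732.7474
  Σ                  2,041.6703    15,523.3119
Price P = Σ PV = 2,041.6703.
Macaulay duration = Σ(t·PV) / P = 15,523.3119 / 2,041.6703 = 7.60324 half-year periods.
In years: 7.60324 / 2 = 3.80162 years.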